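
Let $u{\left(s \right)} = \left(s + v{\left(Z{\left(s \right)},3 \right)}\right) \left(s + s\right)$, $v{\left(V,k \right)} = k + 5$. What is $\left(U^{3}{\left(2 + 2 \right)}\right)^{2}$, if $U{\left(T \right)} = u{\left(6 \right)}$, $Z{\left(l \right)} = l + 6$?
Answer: $22483074023424$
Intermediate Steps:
$Z{\left(l \right)} = 6 + l$
$v{\left(V,k \right)} = 5 + k$
$u{\left(s \right)} = 2 s \left(8 + s\right)$ ($u{\left(s \right)} = \left(s + \left(5 + 3\right)\right) \left(s + s\right) = \left(s + 8\right) 2 s = \left(8 + s\right) 2 s = 2 s \left(8 + s\right)$)
$U{\left(T \right)} = 168$ ($U{\left(T \right)} = 2 \cdot 6 \left(8 + 6\right) = 2 \cdot 6 \cdot 14 = 168$)
$\left(U^{3}{\left(2 + 2 \right)}\right)^{2} = \left(168^{3}\right)^{2} = 4741632^{2} = 22483074023424$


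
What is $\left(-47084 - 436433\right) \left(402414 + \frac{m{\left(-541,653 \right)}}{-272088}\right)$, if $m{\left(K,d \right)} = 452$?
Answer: $- \frac{13235313256167415}{68022} \approx -1.9457 \cdot 10^{11}$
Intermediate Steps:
$\left(-47084 - 436433\right) \left(402414 + \frac{m{\left(-541,653 \right)}}{-272088}\right) = \left(-47084 - 436433\right) \left(402414 + \frac{452}{-272088}\right) = - 483517 \left(402414 + 452 \left(- \frac{1}{272088}\right)\right) = - 483517 \left(402414 - \frac{113}{68022}\right) = \left(-483517\right) \frac{27373004995}{68022} = - \frac{13235313256167415}{68022}$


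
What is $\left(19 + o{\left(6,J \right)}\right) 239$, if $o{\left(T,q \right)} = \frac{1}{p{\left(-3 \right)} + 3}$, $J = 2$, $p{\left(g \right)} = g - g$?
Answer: $\frac{13862}{3} \approx 4620.7$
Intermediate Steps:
$p{\left(g \right)} = 0$
$o{\left(T,q \right)} = \frac{1}{3}$ ($o{\left(T,q \right)} = \frac{1}{0 + 3} = \frac{1}{3}$)
$\left(19 + o{\left(6,J \right)}\right) 239 = \left(19 + \frac{1}{3}\right) 239 = \frac{58}{3} \cdot 239 = \frac{13862}{3}$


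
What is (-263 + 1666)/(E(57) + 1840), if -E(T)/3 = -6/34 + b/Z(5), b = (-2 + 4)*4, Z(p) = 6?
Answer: 23851/31221 ≈ 0.76394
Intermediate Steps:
b = 8 (b = 2*4 = 8)
E(T) = -59/17 (E(T) = -3*(-6/34 + 8/6) = -3*(-6*1/34 + 8*(⅙)) = -3*(-3/17 + 4/3) = -3*59/51 = -59/17)
(-263 + 1666)/(E(57) + 1840) = (-263 + 1666)/(-59/17 + 1840) = 1403/(31221/17) = 1403*(17/31221) = 23851/31221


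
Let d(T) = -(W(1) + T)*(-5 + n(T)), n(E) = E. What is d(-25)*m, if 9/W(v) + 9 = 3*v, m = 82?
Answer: -65190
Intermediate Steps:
W(v) = 9/(-9 + 3*v)
d(T) = -(-5 + T)*(-3/2 + T) (d(T) = -(3/(-3 + 1) + T)*(-5 + T) = -(3/(-2) + T)*(-5 + T) = -(3*(-½) + T)*(-5 + T) = -(-3/2 + T)*(-5 + T) = -(-5 + T)*(-3/2 + T))
d(-25)*m = (-15/2 - 1*(-25)² + (13/2)*(-25))*82 = (-15/2 - 1*625 - 325/2)*82 = (-15/2 - 625 - 325/2)*82 = -795*82 = -65190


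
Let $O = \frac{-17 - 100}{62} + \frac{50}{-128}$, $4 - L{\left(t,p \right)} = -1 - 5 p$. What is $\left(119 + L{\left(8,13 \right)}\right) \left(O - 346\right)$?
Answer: $- \frac{130595787}{1984} \approx -65825.0$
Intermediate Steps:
$L{\left(t,p \right)} = 5 + 5 p$ ($L{\left(t,p \right)} = 4 - \left(-1 - 5 p\right) = 4 + \left(1 + 5 p\right) = 5 + 5 p$)
$O = - \frac{4519}{1984}$ ($O = \left(-17 - 100\right) \frac{1}{62} + 50 \left(- \frac{1}{128}\right) = \left(-117\right) \frac{1}{62} - \frac{25}{64} = - \frac{117}{62} - \frac{25}{64} = - \frac{4519}{1984} \approx -2.2777$)
$\left(119 + L{\left(8,13 \right)}\right) \left(O - 346\right) = \left(119 + \left(5 + 5 \cdot 13\right)\right) \left(- \frac{4519}{1984} - 346\right) = \left(119 + \left(5 + 65\right)\right) \left(- \frac{690983}{1984}\right) = \left(119 + 70\right) \left(- \frac{690983}{1984}\right) = 189 \left(- \frac{690983}{1984}\right) = - \frac{130595787}{1984}$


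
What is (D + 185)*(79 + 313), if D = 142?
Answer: 128184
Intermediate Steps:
(D + 185)*(79 + 313) = (142 + 185)*(79 + 313) = 327*392 = 128184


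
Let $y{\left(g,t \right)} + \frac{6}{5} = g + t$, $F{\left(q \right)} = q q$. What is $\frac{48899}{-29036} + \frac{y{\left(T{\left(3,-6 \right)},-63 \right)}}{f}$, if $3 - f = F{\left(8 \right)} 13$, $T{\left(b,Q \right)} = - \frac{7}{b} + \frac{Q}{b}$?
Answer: $- \frac{578210057}{361062660} \approx -1.6014$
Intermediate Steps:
$F{\left(q \right)} = q^{2}$
$y{\left(g,t \right)} = - \frac{6}{5} + g + t$ ($y{\left(g,t \right)} = - \frac{6}{5} + \left(g + t\right) = - \frac{6}{5} + g + t$)
$f = -829$ ($f = 3 - 8^{2} \cdot 13 = 3 - 64 \cdot 13 = 3 - 832 = -829$)
$\frac{48899}{-29036} + \frac{y{\left(T{\left(3,-6 \right)},-63 \right)}}{f} = \frac{48899}{-29036} + \frac{- \frac{6}{5} + \frac{-7 - 6}{3} - 63}{-829} = 48899 \left(- \frac{1}{29036}\right) + \left(- \frac{6}{5} + \frac{1}{3} \left(-13\right) - 63\right) \left(- \frac{1}{829}\right) = - \frac{48899}{29036} + \left(- \frac{6}{5} - \frac{13}{3} - 63\right) \left(- \frac{1}{829}\right) = - \frac{48899}{29036} - - \frac{1028}{12435} = - \frac{48899}{29036} + \frac{1028}{12435} = - \frac{578210057}{361062660}$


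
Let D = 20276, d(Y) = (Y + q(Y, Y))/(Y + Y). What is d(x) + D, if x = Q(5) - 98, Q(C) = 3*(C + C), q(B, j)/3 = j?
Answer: 20278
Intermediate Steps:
q(B, j) = 3*j
Q(C) = 6*C (Q(C) = 3*(2*C) = 6*C)
x = -68 (x = 6*5 - 98 = 30 - 98 = -68)
d(Y) = 2 (d(Y) = (Y + 3*Y)/(Y + Y) = (4*Y)/((2*Y)) = (4*Y)*(1/(2*Y)) = 2)
d(x) + D = 2 + 20276 = 20278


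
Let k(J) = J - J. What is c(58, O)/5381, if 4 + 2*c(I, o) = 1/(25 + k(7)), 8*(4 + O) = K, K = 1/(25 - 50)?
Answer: -99/269050 ≈ -0.00036796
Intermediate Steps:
K = -1/25 (K = 1/(-25) = -1/25 ≈ -0.040000)
k(J) = 0
O = -801/200 (O = -4 + (⅛)*(-1/25) = -4 - 1/200 = -801/200 ≈ -4.0050)
c(I, o) = -99/50 (c(I, o) = -2 + 1/(2*(25 + 0)) = -2 + (½)/25 = -2 + (½)*(1/25) = -2 + 1/50 = -99/50)
c(58, O)/5381 = -99/50/5381 = -99/50*1/5381 = -99/269050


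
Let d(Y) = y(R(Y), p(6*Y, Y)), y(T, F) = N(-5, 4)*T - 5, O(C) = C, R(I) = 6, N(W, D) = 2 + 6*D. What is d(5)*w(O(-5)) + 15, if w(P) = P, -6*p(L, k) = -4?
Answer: -740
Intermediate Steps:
p(L, k) = 2/3 (p(L, k) = -1/6*(-4) = 2/3)
y(T, F) = -5 + 26*T (y(T, F) = (2 + 6*4)*T - 5 = (2 + 24)*T - 5 = 26*T - 5 = -5 + 26*T)
d(Y) = 151 (d(Y) = -5 + 26*6 = -5 + 156 = 151)
d(5)*w(O(-5)) + 15 = 151*(-5) + 15 = -755 + 15 = -740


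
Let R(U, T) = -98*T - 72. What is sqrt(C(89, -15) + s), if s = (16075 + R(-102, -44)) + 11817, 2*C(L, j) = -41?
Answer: sqrt(128446)/2 ≈ 179.20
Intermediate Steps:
R(U, T) = -72 - 98*T
C(L, j) = -41/2 (C(L, j) = (1/2)*(-41) = -41/2)
s = 32132 (s = (16075 + (-72 - 98*(-44))) + 11817 = (16075 + (-72 + 4312)) + 11817 = (16075 + 4240) + 11817 = 20315 + 11817 = 32132)
sqrt(C(89, -15) + s) = sqrt(-41/2 + 32132) = sqrt(64223/2) = sqrt(128446)/2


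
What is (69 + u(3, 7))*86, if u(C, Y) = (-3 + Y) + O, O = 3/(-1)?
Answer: 6020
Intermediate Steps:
O = -3 (O = 3*(-1) = -3)
u(C, Y) = -6 + Y (u(C, Y) = (-3 + Y) - 3 = -6 + Y)
(69 + u(3, 7))*86 = (69 + (-6 + 7))*86 = (69 + 1)*86 = 70*86 = 6020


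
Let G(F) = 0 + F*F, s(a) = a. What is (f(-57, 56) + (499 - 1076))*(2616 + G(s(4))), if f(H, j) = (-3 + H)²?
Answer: 7956536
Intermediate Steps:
G(F) = F² (G(F) = 0 + F² = F²)
(f(-57, 56) + (499 - 1076))*(2616 + G(s(4))) = ((-3 - 57)² + (499 - 1076))*(2616 + 4²) = ((-60)² - 577)*(2616 + 16) = (3600 - 577)*2632 = 3023*2632 = 7956536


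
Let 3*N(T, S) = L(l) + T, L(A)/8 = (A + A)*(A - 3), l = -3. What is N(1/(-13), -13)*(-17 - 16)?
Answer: -41173/13 ≈ -3167.2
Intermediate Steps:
L(A) = 16*A*(-3 + A) (L(A) = 8*((A + A)*(A - 3)) = 8*((2*A)*(-3 + A)) = 8*(2*A*(-3 + A)) = 16*A*(-3 + A))
N(T, S) = 96 + T/3 (N(T, S) = (16*(-3)*(-3 - 3) + T)/3 = (16*(-3)*(-6) + T)/3 = (288 + T)/3 = 96 + T/3)
N(1/(-13), -13)*(-17 - 16) = (96 + (⅓)/(-13))*(-17 - 16) = (96 + (⅓)*(-1/13))*(-33) = (96 - 1/39)*(-33) = (3743/39)*(-33) = -41173/13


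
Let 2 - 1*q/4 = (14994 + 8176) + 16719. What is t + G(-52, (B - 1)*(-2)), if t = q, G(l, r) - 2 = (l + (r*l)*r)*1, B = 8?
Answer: -169790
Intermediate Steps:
G(l, r) = 2 + l + l*r² (G(l, r) = 2 + (l + (r*l)*r)*1 = 2 + (l + (l*r)*r)*1 = 2 + (l + l*r²)*1 = 2 + (l + l*r²) = 2 + l + l*r²)
q = -159548 (q = 8 - 4*((14994 + 8176) + 16719) = 8 - 4*(23170 + 16719) = 8 - 4*39889 = 8 - 159556 = -159548)
t = -159548
t + G(-52, (B - 1)*(-2)) = -159548 + (2 - 52 - 52*4*(8 - 1)²) = -159548 + (2 - 52 - 52*(7*(-2))²) = -159548 + (2 - 52 - 52*(-14)²) = -159548 + (2 - 52 - 52*196) = -159548 + (2 - 52 - 10192) = -159548 - 10242 = -169790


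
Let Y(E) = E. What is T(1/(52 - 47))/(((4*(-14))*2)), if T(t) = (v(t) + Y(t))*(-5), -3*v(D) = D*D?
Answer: 1/120 ≈ 0.0083333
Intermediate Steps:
v(D) = -D²/3 (v(D) = -D*D/3 = -D²/3)
T(t) = -5*t + 5*t²/3 (T(t) = (-t²/3 + t)*(-5) = (t - t²/3)*(-5) = -5*t + 5*t²/3)
T(1/(52 - 47))/(((4*(-14))*2)) = (5*(-3 + 1/(52 - 47))/(3*(52 - 47)))/(((4*(-14))*2)) = ((5/3)*(-3 + 1/5)/5)/((-56*2)) = ((5/3)*(⅕)*(-3 + ⅕))/(-112) = ((5/3)*(⅕)*(-14/5))*(-1/112) = -14/15*(-1/112) = 1/120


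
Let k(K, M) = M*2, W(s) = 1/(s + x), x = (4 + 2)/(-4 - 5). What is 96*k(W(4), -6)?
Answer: -1152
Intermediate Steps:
x = -⅔ (x = 6/(-9) = 6*(-⅑) = -⅔ ≈ -0.66667)
W(s) = 1/(-⅔ + s) (W(s) = 1/(s - ⅔) = 1/(-⅔ + s))
k(K, M) = 2*M
96*k(W(4), -6) = 96*(2*(-6)) = 96*(-12) = -1152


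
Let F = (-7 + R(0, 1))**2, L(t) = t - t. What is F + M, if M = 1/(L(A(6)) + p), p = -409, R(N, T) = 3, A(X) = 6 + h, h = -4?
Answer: 6543/409 ≈ 15.998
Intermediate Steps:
A(X) = 2 (A(X) = 6 - 4 = 2)
L(t) = 0
F = 16 (F = (-7 + 3)**2 = (-4)**2 = 16)
M = -1/409 (M = 1/(0 - 409) = 1/(-409) = -1/409 ≈ -0.0024450)
F + M = 16 - 1/409 = 6543/409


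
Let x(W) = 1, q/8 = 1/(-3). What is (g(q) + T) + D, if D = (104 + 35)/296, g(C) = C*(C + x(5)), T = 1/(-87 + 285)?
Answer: 144149/29304 ≈ 4.9191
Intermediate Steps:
q = -8/3 (q = 8/(-3) = 8*(-1/3) = -8/3 ≈ -2.6667)
T = 1/198 ≈ 0.0050505
g(C) = C*(1 + C) (g(C) = C*(C + 1) = C*(1 + C))
D = 139/296 (D = 139*(1/296) = 139/296 ≈ 0.46959)
(g(q) + T) + D = (-8*(1 - 8/3)/3 + 1/198) + 139/296 = (-8/3*(-5/3) + 1/198) + 139/296 = (40/9 + 1/198) + 139/296 = 881/198 + 139/296 = 144149/29304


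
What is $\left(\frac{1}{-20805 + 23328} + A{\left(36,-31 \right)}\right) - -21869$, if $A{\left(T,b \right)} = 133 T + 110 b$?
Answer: $\frac{58652182}{2523} \approx 23247.0$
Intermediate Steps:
$A{\left(T,b \right)} = 110 b + 133 T$
$\left(\frac{1}{-20805 + 23328} + A{\left(36,-31 \right)}\right) - -21869 = \left(\frac{1}{-20805 + 23328} + \left(110 \left(-31\right) + 133 \cdot 36\right)\right) - -21869 = \left(\frac{1}{2523} + \left(-3410 + 4788\right)\right) + 21869 = \left(\frac{1}{2523} + 1378\right) + 21869 = \frac{3476695}{2523} + 21869 = \frac{58652182}{2523}$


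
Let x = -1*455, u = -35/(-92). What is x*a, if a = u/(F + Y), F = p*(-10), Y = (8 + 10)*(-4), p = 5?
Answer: 15925/11224 ≈ 1.4188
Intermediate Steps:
Y = -72 (Y = 18*(-4) = -72)
F = -50 (F = 5*(-10) = -50)
u = 35/92 (u = -35*(-1/92) = 35/92 ≈ 0.38043)
a = -35/11224 (a = 35/(92*(-50 - 72)) = (35/92)/(-122) = (35/92)*(-1/122) = -35/11224 ≈ -0.0031183)
x = -455
x*a = -455*(-35/11224) = 15925/11224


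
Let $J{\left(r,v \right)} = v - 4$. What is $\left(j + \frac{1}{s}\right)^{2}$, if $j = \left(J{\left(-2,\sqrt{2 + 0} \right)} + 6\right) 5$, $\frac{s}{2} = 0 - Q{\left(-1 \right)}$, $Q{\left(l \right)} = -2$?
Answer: $\frac{2481}{16} + \frac{205 \sqrt{2}}{2} \approx 300.02$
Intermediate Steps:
$J{\left(r,v \right)} = -4 + v$ ($J{\left(r,v \right)} = v - 4 = -4 + v$)
$s = 4$ ($s = 2 \left(0 - -2\right) = 2 \left(0 + 2\right) = 2 \cdot 2 = 4$)
$j = 10 + 5 \sqrt{2}$ ($j = \left(\left(-4 + \sqrt{2 + 0}\right) + 6\right) 5 = \left(\left(-4 + \sqrt{2}\right) + 6\right) 5 = \left(2 + \sqrt{2}\right) 5 = 10 + 5 \sqrt{2} \approx 17.071$)
$\left(j + \frac{1}{s}\right)^{2} = \left(\left(10 + 5 \sqrt{2}\right) + \frac{1}{4}\right)^{2} = \left(\frac{41}{4} + 5 \sqrt{2}\right)^{2}$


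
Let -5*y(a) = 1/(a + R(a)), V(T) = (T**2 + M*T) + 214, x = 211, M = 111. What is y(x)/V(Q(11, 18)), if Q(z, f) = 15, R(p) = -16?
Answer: -1/2051400 ≈ -4.8747e-7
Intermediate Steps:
V(T) = 214 + T**2 + 111*T (V(T) = (T**2 + 111*T) + 214 = 214 + T**2 + 111*T)
y(a) = -1/(5*(-16 + a)) (y(a) = -1/(5*(a - 16)) = -1/(5*(-16 + a)))
y(x)/V(Q(11, 18)) = (-1/(-80 + 5*211))/(214 + 15**2 + 111*15) = (-1/(-80 + 1055))/(214 + 225 + 1665) = -1/975/2104 = -1*1/975*(1/2104) = -1/975*1/2104 = -1/2051400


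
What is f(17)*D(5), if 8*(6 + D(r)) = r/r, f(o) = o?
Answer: -799/8 ≈ -99.875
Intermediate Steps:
D(r) = -47/8 (D(r) = -6 + (r/r)/8 = -6 + (1/8)*1 = -6 + 1/8 = -47/8)
f(17)*D(5) = 17*(-47/8) = -799/8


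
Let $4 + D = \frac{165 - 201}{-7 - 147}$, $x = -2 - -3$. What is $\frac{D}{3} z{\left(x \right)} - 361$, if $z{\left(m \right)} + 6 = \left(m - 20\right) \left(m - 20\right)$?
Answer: $- \frac{186341}{231} \approx -806.67$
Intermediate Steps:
$x = 1$ ($x = -2 + 3 = 1$)
$z{\left(m \right)} = -6 + \left(-20 + m\right)^{2}$ ($z{\left(m \right)} = -6 + \left(m - 20\right) \left(m - 20\right) = -6 + \left(-20 + m\right) \left(-20 + m\right) = -6 + \left(-20 + m\right)^{2}$)
$D = - \frac{290}{77}$ ($D = -4 + \frac{165 - 201}{-7 - 147} = -4 - \frac{36}{-154} = -4 - - \frac{18}{77} = -4 + \frac{18}{77} = - \frac{290}{77} \approx -3.7662$)
$\frac{D}{3} z{\left(x \right)} - 361 = - \frac{290}{77 \cdot 3} \left(-6 + \left(-20 + 1\right)^{2}\right) - 361 = \left(- \frac{290}{77}\right) \frac{1}{3} \left(-6 + \left(-19\right)^{2}\right) - 361 = - \frac{290 \left(-6 + 361\right)}{231} - 361 = \left(- \frac{290}{231}\right) 355 - 361 = - \frac{102950}{231} - 361 = - \frac{186341}{231}$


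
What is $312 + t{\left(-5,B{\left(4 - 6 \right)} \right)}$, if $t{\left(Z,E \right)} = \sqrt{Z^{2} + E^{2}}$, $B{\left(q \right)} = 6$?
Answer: $312 + \sqrt{61} \approx 319.81$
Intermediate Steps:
$t{\left(Z,E \right)} = \sqrt{E^{2} + Z^{2}}$
$312 + t{\left(-5,B{\left(4 - 6 \right)} \right)} = 312 + \sqrt{6^{2} + \left(-5\right)^{2}} = 312 + \sqrt{36 + 25} = 312 + \sqrt{61}$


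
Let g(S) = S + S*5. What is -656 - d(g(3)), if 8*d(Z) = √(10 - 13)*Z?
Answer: -656 - 9*I*√3/4 ≈ -656.0 - 3.8971*I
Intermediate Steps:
g(S) = 6*S (g(S) = S + 5*S = 6*S)
d(Z) = I*Z*√3/8 (d(Z) = (√(10 - 13)*Z)/8 = (√(-3)*Z)/8 = ((I*√3)*Z)/8 = (I*Z*√3)/8 = I*Z*√3/8)
-656 - d(g(3)) = -656 - I*6*3*√3/8 = -656 - I*18*√3/8 = -656 - 9*I*√3/4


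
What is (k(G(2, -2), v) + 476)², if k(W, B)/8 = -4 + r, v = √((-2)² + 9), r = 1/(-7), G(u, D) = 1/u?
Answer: 9610000/49 ≈ 1.9612e+5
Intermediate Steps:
r = -⅐ ≈ -0.14286
v = √13 (v = √(4 + 9) = √13 ≈ 3.6056)
k(W, B) = -232/7 (k(W, B) = 8*(-4 - ⅐) = 8*(-29/7) = -232/7)
(k(G(2, -2), v) + 476)² = (-232/7 + 476)² = (3100/7)² = 9610000/49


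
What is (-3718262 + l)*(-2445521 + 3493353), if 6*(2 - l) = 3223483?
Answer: -13377169756388/3 ≈ -4.4591e+12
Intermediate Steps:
l = -3223471/6 (l = 2 - ⅙*3223483 = 2 - 3223483/6 = -3223471/6 ≈ -5.3725e+5)
(-3718262 + l)*(-2445521 + 3493353) = (-3718262 - 3223471/6)*(-2445521 + 3493353) = -25533043/6*1047832 = -13377169756388/3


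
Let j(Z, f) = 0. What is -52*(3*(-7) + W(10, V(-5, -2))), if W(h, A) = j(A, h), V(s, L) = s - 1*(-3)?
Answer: 1092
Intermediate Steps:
V(s, L) = 3 + s (V(s, L) = s + 3 = 3 + s)
W(h, A) = 0
-52*(3*(-7) + W(10, V(-5, -2))) = -52*(3*(-7) + 0) = -52*(-21 + 0) = -52*(-21) = 1092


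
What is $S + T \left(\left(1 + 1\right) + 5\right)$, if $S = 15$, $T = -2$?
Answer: $1$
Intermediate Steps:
$S + T \left(\left(1 + 1\right) + 5\right) = 15 - 2 \left(\left(1 + 1\right) + 5\right) = 15 - 2 \left(2 + 5\right) = 15 - 14 = 1$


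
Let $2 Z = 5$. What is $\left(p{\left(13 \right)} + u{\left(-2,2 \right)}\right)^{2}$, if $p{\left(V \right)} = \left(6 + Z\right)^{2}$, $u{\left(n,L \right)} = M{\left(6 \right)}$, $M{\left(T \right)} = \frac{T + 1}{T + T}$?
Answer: $\frac{190969}{36} \approx 5304.7$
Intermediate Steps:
$Z = \frac{5}{2}$ ($Z = \frac{1}{2} \cdot 5 = \frac{5}{2} \approx 2.5$)
$M{\left(T \right)} = \frac{1 + T}{2 T}$
$u{\left(n,L \right)} = \frac{7}{12}$ ($u{\left(n,L \right)} = \frac{1 + 6}{2 \cdot 6} = \frac{1}{2} \cdot \frac{1}{6} \cdot 7 = \frac{7}{12}$)
$p{\left(V \right)} = \frac{289}{4}$ ($p{\left(V \right)} = \left(6 + \frac{5}{2}\right)^{2} = \left(\frac{17}{2}\right)^{2} = \frac{289}{4}$)
$\left(p{\left(13 \right)} + u{\left(-2,2 \right)}\right)^{2} = \left(\frac{289}{4} + \frac{7}{12}\right)^{2} = \left(\frac{437}{6}\right)^{2} = \frac{190969}{36}$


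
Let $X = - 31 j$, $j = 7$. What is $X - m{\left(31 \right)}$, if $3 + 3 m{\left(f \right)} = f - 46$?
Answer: $-211$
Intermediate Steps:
$m{\left(f \right)} = - \frac{49}{3} + \frac{f}{3}$ ($m{\left(f \right)} = -1 + \frac{f - 46}{3} = -1 + \frac{-46 + f}{3} = -1 + \left(- \frac{46}{3} + \frac{f}{3}\right) = - \frac{49}{3} + \frac{f}{3}$)
$X = -217$ ($X = \left(-31\right) 7 = -217$)
$X - m{\left(31 \right)} = -217 - \left(- \frac{49}{3} + \frac{1}{3} \cdot 31\right) = -217 - \left(- \frac{49}{3} + \frac{31}{3}\right) = -217 - -6 = -217 + 6 = -211$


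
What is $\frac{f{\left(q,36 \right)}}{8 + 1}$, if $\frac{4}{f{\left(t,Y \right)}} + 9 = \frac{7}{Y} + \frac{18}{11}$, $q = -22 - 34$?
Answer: $- \frac{176}{2839} \approx -0.061994$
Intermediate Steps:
$q = -56$ ($q = -22 - 34 = -56$)
$f{\left(t,Y \right)} = \frac{4}{- \frac{81}{11} + \frac{7}{Y}}$ ($f{\left(t,Y \right)} = \frac{4}{-9 + \left(\frac{7}{Y} + \frac{18}{11}\right)} = \frac{4}{-9 + \left(\frac{18}{11} + \frac{7}{Y}\right)} = \frac{4}{- \frac{81}{11} + \frac{7}{Y}}$)
$\frac{f{\left(q,36 \right)}}{8 + 1} = \frac{\left(-44\right) 36 \frac{1}{-77 + 81 \cdot 36}}{8 + 1} = \frac{\left(-44\right) 36 \frac{1}{-77 + 2916}}{9} = \left(-44\right) 36 \cdot \frac{1}{2839} \cdot \frac{1}{9} = \left(- \frac{1584}{2839}\right) \frac{1}{9} = - \frac{176}{2839}$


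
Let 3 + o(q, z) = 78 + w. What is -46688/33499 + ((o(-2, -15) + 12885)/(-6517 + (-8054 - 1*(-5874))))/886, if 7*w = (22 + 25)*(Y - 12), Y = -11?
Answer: -2521297231133/1806895660206 ≈ -1.3954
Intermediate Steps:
w = -1081/7 (w = ((22 + 25)*(-11 - 12))/7 = (47*(-23))/7 = (1/7)*(-1081) = -1081/7 ≈ -154.43)
o(q, z) = -556/7 (o(q, z) = -3 + (78 - 1081/7) = -3 - 535/7 = -556/7)
-46688/33499 + ((o(-2, -15) + 12885)/(-6517 + (-8054 - 1*(-5874))))/886 = -46688/33499 + ((-556/7 + 12885)/(-6517 + (-8054 - 1*(-5874))))/886 = -46688*1/33499 + (89639/(7*(-6517 + (-8054 + 5874))))*(1/886) = -46688/33499 + (89639/(7*(-6517 - 2180)))*(1/886) = -46688/33499 + ((89639/7)/(-8697))*(1/886) = -46688/33499 + ((89639/7)*(-1/8697))*(1/886) = -46688/33499 - 89639/60879*1/886 = -46688/33499 - 89639/53938794 = -2521297231133/1806895660206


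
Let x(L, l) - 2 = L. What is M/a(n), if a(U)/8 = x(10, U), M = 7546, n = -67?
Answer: 3773/48 ≈ 78.604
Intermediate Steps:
x(L, l) = 2 + L
a(U) = 96 (a(U) = 8*(2 + 10) = 8*12 = 96)
M/a(n) = 7546/96 = 7546*(1/96) = 3773/48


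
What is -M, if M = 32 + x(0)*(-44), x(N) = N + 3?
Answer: 100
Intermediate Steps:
x(N) = 3 + N
M = -100 (M = 32 + (3 + 0)*(-44) = 32 + 3*(-44) = 32 - 132 = -100)
-M = -1*(-100) = 100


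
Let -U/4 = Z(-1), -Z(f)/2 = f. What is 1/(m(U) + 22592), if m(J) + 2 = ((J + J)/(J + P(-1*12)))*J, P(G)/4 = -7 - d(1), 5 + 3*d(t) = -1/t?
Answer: 7/158098 ≈ 4.4276e-5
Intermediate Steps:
Z(f) = -2*f
U = -8 (U = -(-8)*(-1) = -4*2 = -8)
d(t) = -5/3 - 1/(3*t) (d(t) = -5/3 + (-1/t)/3 = -5/3 - 1/(3*t))
P(G) = -20 (P(G) = 4*(-7 - (-1 - 5*1)/(3*1)) = 4*(-7 - (-1 - 5)/3) = 4*(-7 - (-6)/3) = 4*(-7 - 1*(-2)) = 4*(-7 + 2) = 4*(-5) = -20)
m(J) = -2 + 2*J²/(-20 + J) (m(J) = -2 + ((J + J)/(J - 20))*J = -2 + ((2*J)/(-20 + J))*J = -2 + (2*J/(-20 + J))*J = -2 + 2*J²/(-20 + J))
1/(m(U) + 22592) = 1/(2*(20 + (-8)² - 1*(-8))/(-20 - 8) + 22592) = 1/(2*(20 + 64 + 8)/(-28) + 22592) = 1/(2*(-1/28)*92 + 22592) = 1/(-46/7 + 22592) = 1/(158098/7) = 7/158098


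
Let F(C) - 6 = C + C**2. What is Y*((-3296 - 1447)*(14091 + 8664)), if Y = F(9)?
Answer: -10360988640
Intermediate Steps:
F(C) = 6 + C + C**2 (F(C) = 6 + (C + C**2) = 6 + C + C**2)
Y = 96 (Y = 6 + 9 + 9**2 = 6 + 9 + 81 = 96)
Y*((-3296 - 1447)*(14091 + 8664)) = 96*((-3296 - 1447)*(14091 + 8664)) = 96*(-4743*22755) = 96*(-107926965) = -10360988640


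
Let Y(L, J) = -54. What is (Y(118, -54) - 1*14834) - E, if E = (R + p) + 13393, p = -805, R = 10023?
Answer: -37499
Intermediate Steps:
E = 22611 (E = (10023 - 805) + 13393 = 9218 + 13393 = 22611)
(Y(118, -54) - 1*14834) - E = (-54 - 1*14834) - 1*22611 = (-54 - 14834) - 22611 = -14888 - 22611 = -37499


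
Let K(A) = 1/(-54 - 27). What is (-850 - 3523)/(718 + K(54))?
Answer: -354213/58157 ≈ -6.0906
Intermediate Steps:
K(A) = -1/81 (K(A) = 1/(-81) = -1/81)
(-850 - 3523)/(718 + K(54)) = (-850 - 3523)/(718 - 1/81) = -4373/58157/81 = -4373*81/58157 = -354213/58157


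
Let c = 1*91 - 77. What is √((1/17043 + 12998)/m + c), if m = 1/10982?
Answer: 2*√28713286961229/897 ≈ 11948.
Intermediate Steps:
m = 1/10982 ≈ 9.1058e-5
c = 14 (c = 91 - 77 = 14)
√((1/17043 + 12998)/m + c) = √((1/17043 + 12998)/(1/10982) + 14) = √((1/17043 + 12998)*10982 + 14) = √((221524915/17043)*10982 + 14) = √(128041400870/897 + 14) = √(128041413428/897) = 2*√28713286961229/897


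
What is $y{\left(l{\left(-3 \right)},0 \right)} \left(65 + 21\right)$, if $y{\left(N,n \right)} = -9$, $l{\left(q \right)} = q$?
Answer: $-774$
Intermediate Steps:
$y{\left(l{\left(-3 \right)},0 \right)} \left(65 + 21\right) = - 9 \left(65 + 21\right) = \left(-9\right) 86 = -774$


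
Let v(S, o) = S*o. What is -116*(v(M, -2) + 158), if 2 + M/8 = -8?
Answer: -36888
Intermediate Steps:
M = -80 (M = -16 + 8*(-8) = -16 - 64 = -80)
-116*(v(M, -2) + 158) = -116*(-80*(-2) + 158) = -116*(160 + 158) = -116*318 = -36888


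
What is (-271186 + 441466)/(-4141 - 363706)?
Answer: -170280/367847 ≈ -0.46291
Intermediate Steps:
(-271186 + 441466)/(-4141 - 363706) = 170280/(-367847) = 170280*(-1/367847) = -170280/367847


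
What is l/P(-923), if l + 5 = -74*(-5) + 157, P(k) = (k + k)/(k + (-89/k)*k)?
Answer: 264132/923 ≈ 286.17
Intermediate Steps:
P(k) = 2*k/(-89 + k) (P(k) = (2*k)/(k - 89) = (2*k)/(-89 + k) = 2*k/(-89 + k))
l = 522 (l = -5 + (-74*(-5) + 157) = -5 + (370 + 157) = -5 + 527 = 522)
l/P(-923) = 522/((2*(-923)/(-89 - 923))) = 522/((2*(-923)/(-1012))) = 522/((2*(-923)*(-1/1012))) = 522/(923/506) = 522*(506/923) = 264132/923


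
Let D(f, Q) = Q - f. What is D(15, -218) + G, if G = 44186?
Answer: 43953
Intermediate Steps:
D(15, -218) + G = (-218 - 1*15) + 44186 = (-218 - 15) + 44186 = -233 + 44186 = 43953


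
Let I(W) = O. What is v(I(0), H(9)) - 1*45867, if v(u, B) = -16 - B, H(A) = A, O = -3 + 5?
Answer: -45892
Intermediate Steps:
O = 2
I(W) = 2
v(I(0), H(9)) - 1*45867 = (-16 - 1*9) - 1*45867 = (-16 - 9) - 45867 = -25 - 45867 = -45892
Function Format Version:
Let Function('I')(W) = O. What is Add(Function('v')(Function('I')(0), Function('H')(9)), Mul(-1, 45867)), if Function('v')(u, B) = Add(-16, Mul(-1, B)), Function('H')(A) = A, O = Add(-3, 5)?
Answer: -45892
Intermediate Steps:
O = 2
Function('I')(W) = 2
Add(Function('v')(Function('I')(0), Function('H')(9)), Mul(-1, 45867)) = Add(Add(-16, Mul(-1, 9)), Mul(-1, 45867)) = Add(Add(-16, -9), -45867) = Add(-25, -45867) = -45892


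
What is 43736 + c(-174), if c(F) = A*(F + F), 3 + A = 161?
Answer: -11248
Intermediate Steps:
A = 158 (A = -3 + 161 = 158)
c(F) = 316*F (c(F) = 158*(F + F) = 158*(2*F) = 316*F)
43736 + c(-174) = 43736 + 316*(-174) = 43736 - 54984 = -11248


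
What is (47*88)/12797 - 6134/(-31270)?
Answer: 103914759/200081095 ≈ 0.51936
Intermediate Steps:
(47*88)/12797 - 6134/(-31270) = 4136*(1/12797) - 6134*(-1/31270) = 4136/12797 + 3067/15635 = 103914759/200081095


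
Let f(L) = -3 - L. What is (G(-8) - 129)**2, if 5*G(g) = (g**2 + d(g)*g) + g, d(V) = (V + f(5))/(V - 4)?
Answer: 3236401/225 ≈ 14384.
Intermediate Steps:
d(V) = (-8 + V)/(-4 + V) (d(V) = (V + (-3 - 1*5))/(V - 4) = (V + (-3 - 5))/(-4 + V) = (V - 8)/(-4 + V) = (-8 + V)/(-4 + V))
G(g) = g/5 + g**2/5 + g*(-8 + g)/(5*(-4 + g)) (G(g) = ((g**2 + ((-8 + g)/(-4 + g))*g) + g)/5 = ((g**2 + g*(-8 + g)/(-4 + g)) + g)/5 = (g + g**2 + g*(-8 + g)/(-4 + g))/5 = g/5 + g**2/5 + g*(-8 + g)/(5*(-4 + g)))
(G(-8) - 129)**2 = ((1/5)*(-8)*(-12 + (-8)**2 - 2*(-8))/(-4 - 8) - 129)**2 = ((1/5)*(-8)*(-12 + 64 + 16)/(-12) - 129)**2 = ((1/5)*(-8)*(-1/12)*68 - 129)**2 = (136/15 - 129)**2 = (-1799/15)**2 = 3236401/225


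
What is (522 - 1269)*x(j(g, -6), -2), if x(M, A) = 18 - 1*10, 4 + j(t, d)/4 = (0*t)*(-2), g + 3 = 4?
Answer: -5976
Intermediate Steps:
g = 1 (g = -3 + 4 = 1)
j(t, d) = -16 (j(t, d) = -16 + 4*((0*t)*(-2)) = -16 + 4*(0*(-2)) = -16 + 4*0 = -16 + 0 = -16)
x(M, A) = 8 (x(M, A) = 18 - 10 = 8)
(522 - 1269)*x(j(g, -6), -2) = (522 - 1269)*8 = -747*8 = -5976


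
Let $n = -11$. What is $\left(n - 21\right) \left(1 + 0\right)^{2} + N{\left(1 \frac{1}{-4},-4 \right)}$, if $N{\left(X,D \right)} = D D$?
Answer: $-16$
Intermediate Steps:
$N{\left(X,D \right)} = D^{2}$
$\left(n - 21\right) \left(1 + 0\right)^{2} + N{\left(1 \frac{1}{-4},-4 \right)} = \left(-11 - 21\right) \left(1 + 0\right)^{2} + \left(-4\right)^{2} = \left(-11 - 21\right) 1^{2} + 16 = \left(-32\right) 1 + 16 = -32 + 16 = -16$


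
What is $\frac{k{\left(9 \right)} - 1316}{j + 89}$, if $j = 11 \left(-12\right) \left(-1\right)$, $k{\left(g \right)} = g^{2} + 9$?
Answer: $- \frac{1226}{221} \approx -5.5475$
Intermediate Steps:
$k{\left(g \right)} = 9 + g^{2}$
$j = 132$ ($j = \left(-132\right) \left(-1\right) = 132$)
$\frac{k{\left(9 \right)} - 1316}{j + 89} = \frac{\left(9 + 9^{2}\right) - 1316}{132 + 89} = \frac{\left(9 + 81\right) - 1316}{221} = \left(90 - 1316\right) \frac{1}{221} = \left(-1226\right) \frac{1}{221} = - \frac{1226}{221}$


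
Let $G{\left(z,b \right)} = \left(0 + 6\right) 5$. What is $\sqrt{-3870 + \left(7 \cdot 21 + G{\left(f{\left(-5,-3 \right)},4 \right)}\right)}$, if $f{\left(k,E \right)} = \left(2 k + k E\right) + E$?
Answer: $i \sqrt{3693} \approx 60.77 i$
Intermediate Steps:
$f{\left(k,E \right)} = E + 2 k + E k$ ($f{\left(k,E \right)} = \left(2 k + E k\right) + E = E + 2 k + E k$)
$G{\left(z,b \right)} = 30$ ($G{\left(z,b \right)} = 6 \cdot 5 = 30$)
$\sqrt{-3870 + \left(7 \cdot 21 + G{\left(f{\left(-5,-3 \right)},4 \right)}\right)} = \sqrt{-3870 + \left(7 \cdot 21 + 30\right)} = \sqrt{-3870 + \left(147 + 30\right)} = \sqrt{-3870 + 177} = \sqrt{-3693} = i \sqrt{3693}$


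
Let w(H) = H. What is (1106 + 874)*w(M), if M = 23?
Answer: 45540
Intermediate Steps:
(1106 + 874)*w(M) = (1106 + 874)*23 = 1980*23 = 45540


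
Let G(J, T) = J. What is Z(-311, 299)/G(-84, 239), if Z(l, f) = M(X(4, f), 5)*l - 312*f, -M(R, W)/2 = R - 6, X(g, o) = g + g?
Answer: 23011/21 ≈ 1095.8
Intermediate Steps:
X(g, o) = 2*g
M(R, W) = 12 - 2*R (M(R, W) = -2*(R - 6) = -2*(-6 + R) = 12 - 2*R)
Z(l, f) = -312*f - 4*l (Z(l, f) = (12 - 4*4)*l - 312*f = (12 - 2*8)*l - 312*f = (12 - 16)*l - 312*f = -4*l - 312*f = -312*f - 4*l)
Z(-311, 299)/G(-84, 239) = (-312*299 - 4*(-311))/(-84) = (-93288 + 1244)*(-1/84) = -92044*(-1/84) = 23011/21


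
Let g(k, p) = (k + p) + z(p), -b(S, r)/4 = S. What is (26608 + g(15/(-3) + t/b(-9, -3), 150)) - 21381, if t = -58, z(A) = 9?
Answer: 96829/18 ≈ 5379.4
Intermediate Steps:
b(S, r) = -4*S
g(k, p) = 9 + k + p (g(k, p) = (k + p) + 9 = 9 + k + p)
(26608 + g(15/(-3) + t/b(-9, -3), 150)) - 21381 = (26608 + (9 + (15/(-3) - 58/((-4*(-9)))) + 150)) - 21381 = (26608 + (9 + (15*(-⅓) - 58/36) + 150)) - 21381 = (26608 + (9 + (-5 - 58*1/36) + 150)) - 21381 = (26608 + (9 + (-5 - 29/18) + 150)) - 21381 = (26608 + (9 - 119/18 + 150)) - 21381 = (26608 + 2743/18) - 21381 = 481687/18 - 21381 = 96829/18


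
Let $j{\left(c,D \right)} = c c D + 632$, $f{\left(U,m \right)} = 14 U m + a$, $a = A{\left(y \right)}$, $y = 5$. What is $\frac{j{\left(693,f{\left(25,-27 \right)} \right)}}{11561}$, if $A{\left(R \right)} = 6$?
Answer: $- \frac{4535470924}{11561} \approx -3.9231 \cdot 10^{5}$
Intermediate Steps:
$a = 6$
$f{\left(U,m \right)} = 6 + 14 U m$ ($f{\left(U,m \right)} = 14 U m + 6 = 6 + 14 U m$)
$j{\left(c,D \right)} = 632 + D c^{2}$ ($j{\left(c,D \right)} = c^{2} D + 632 = D c^{2} + 632 = 632 + D c^{2}$)
$\frac{j{\left(693,f{\left(25,-27 \right)} \right)}}{11561} = \frac{632 + \left(6 + 14 \cdot 25 \left(-27\right)\right) 693^{2}}{11561} = \left(632 + \left(6 - 9450\right) 480249\right) \frac{1}{11561} = \left(632 - 4535471556\right) \frac{1}{11561} = \left(-4535470924\right) \frac{1}{11561} = - \frac{4535470924}{11561}$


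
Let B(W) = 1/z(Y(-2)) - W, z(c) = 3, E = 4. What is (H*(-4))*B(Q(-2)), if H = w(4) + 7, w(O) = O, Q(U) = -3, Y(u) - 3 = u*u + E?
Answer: -440/3 ≈ -146.67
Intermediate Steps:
Y(u) = 7 + u² (Y(u) = 3 + (u*u + 4) = 3 + (u² + 4) = 3 + (4 + u²) = 7 + u²)
H = 11 (H = 4 + 7 = 11)
B(W) = ⅓ - W (B(W) = 1/3 - W = ⅓ - W)
(H*(-4))*B(Q(-2)) = (11*(-4))*(⅓ - 1*(-3)) = -44*(⅓ + 3) = -44*10/3 = -440/3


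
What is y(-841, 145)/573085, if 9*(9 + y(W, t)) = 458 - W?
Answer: 406/1719255 ≈ 0.00023615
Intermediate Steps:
y(W, t) = 377/9 - W/9 (y(W, t) = -9 + (458 - W)/9 = -9 + (458/9 - W/9) = 377/9 - W/9)
y(-841, 145)/573085 = (377/9 - ⅑*(-841))/573085 = (377/9 + 841/9)*(1/573085) = (406/3)*(1/573085) = 406/1719255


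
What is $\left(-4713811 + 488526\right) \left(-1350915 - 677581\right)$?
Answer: $8570973721360$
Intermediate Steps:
$\left(-4713811 + 488526\right) \left(-1350915 - 677581\right) = \left(-4225285\right) \left(-2028496\right) = 8570973721360$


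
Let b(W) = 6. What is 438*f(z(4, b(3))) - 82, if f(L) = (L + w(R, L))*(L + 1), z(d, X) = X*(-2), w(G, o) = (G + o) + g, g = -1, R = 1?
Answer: 115550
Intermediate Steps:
w(G, o) = -1 + G + o (w(G, o) = (G + o) - 1 = -1 + G + o)
z(d, X) = -2*X
f(L) = 2*L*(1 + L) (f(L) = (L + (-1 + 1 + L))*(L + 1) = (L + L)*(1 + L) = (2*L)*(1 + L) = 2*L*(1 + L))
438*f(z(4, b(3))) - 82 = 438*(2*(-2*6)*(1 - 2*6)) - 82 = 438*(2*(-12)*(1 - 12)) - 82 = 438*(2*(-12)*(-11)) - 82 = 438*264 - 82 = 115632 - 82 = 115550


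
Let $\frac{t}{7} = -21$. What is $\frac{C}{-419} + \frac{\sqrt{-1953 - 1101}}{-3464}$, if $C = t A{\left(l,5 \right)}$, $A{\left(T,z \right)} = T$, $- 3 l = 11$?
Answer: $- \frac{539}{419} - \frac{i \sqrt{3054}}{3464} \approx -1.2864 - 0.015954 i$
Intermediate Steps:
$l = - \frac{11}{3}$ ($l = \left(- \frac{1}{3}\right) 11 = - \frac{11}{3} \approx -3.6667$)
$t = -147$ ($t = 7 \left(-21\right) = -147$)
$C = 539$ ($C = \left(-147\right) \left(- \frac{11}{3}\right) = 539$)
$\frac{C}{-419} + \frac{\sqrt{-1953 - 1101}}{-3464} = \frac{539}{-419} + \frac{\sqrt{-1953 - 1101}}{-3464} = 539 \left(- \frac{1}{419}\right) + \sqrt{-3054} \left(- \frac{1}{3464}\right) = - \frac{539}{419} + i \sqrt{3054} \left(- \frac{1}{3464}\right) = - \frac{539}{419} - \frac{i \sqrt{3054}}{3464}$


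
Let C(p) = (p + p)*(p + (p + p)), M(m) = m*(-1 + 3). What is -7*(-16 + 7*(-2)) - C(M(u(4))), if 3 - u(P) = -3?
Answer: -654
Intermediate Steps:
u(P) = 6 (u(P) = 3 - 1*(-3) = 3 + 3 = 6)
M(m) = 2*m (M(m) = m*2 = 2*m)
C(p) = 6*p² (C(p) = (2*p)*(p + 2*p) = (2*p)*(3*p) = 6*p²)
-7*(-16 + 7*(-2)) - C(M(u(4))) = -7*(-16 + 7*(-2)) - 6*(2*6)² = -7*(-16 - 14) - 6*12² = -7*(-30) - 6*144 = 210 - 1*864 = 210 - 864 = -654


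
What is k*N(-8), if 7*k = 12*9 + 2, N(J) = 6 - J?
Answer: 220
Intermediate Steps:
k = 110/7 (k = (12*9 + 2)/7 = (108 + 2)/7 = (1/7)*110 = 110/7 ≈ 15.714)
k*N(-8) = 110*(6 - 1*(-8))/7 = 110*(6 + 8)/7 = (110/7)*14 = 220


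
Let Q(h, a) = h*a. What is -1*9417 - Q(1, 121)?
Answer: -9538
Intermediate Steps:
Q(h, a) = a*h
-1*9417 - Q(1, 121) = -1*9417 - 121 = -9417 - 1*121 = -9417 - 121 = -9538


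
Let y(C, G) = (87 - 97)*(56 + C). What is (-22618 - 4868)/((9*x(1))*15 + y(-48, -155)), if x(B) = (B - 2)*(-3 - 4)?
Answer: -27486/865 ≈ -31.776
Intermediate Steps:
y(C, G) = -560 - 10*C (y(C, G) = -10*(56 + C) = -560 - 10*C)
x(B) = 14 - 7*B (x(B) = (-2 + B)*(-7) = 14 - 7*B)
(-22618 - 4868)/((9*x(1))*15 + y(-48, -155)) = (-22618 - 4868)/((9*(14 - 7*1))*15 + (-560 - 10*(-48))) = -27486/((9*(14 - 7))*15 + (-560 + 480)) = -27486/((9*7)*15 - 80) = -27486/(63*15 - 80) = -27486/(945 - 80) = -27486/865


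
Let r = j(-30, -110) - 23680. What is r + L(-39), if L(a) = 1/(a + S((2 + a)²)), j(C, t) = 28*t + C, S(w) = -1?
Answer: -1071601/40 ≈ -26790.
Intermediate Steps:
j(C, t) = C + 28*t
L(a) = 1/(-1 + a) (L(a) = 1/(a - 1) = 1/(-1 + a))
r = -26790 (r = (-30 + 28*(-110)) - 23680 = (-30 - 3080) - 23680 = -3110 - 23680 = -26790)
r + L(-39) = -26790 + 1/(-1 - 39) = -26790 + 1/(-40) = -26790 - 1/40 = -1071601/40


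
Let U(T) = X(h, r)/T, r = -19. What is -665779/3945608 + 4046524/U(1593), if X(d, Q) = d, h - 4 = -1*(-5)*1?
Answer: 2825981550921005/3945608 ≈ 7.1623e+8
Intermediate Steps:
h = 9 (h = 4 - 1*(-5)*1 = 4 + 5*1 = 4 + 5 = 9)
U(T) = 9/T
-665779/3945608 + 4046524/U(1593) = -665779/3945608 + 4046524/((9/1593)) = -665779*1/3945608 + 4046524/((9*(1/1593))) = -665779/3945608 + 4046524/(1/177) = -665779/3945608 + 4046524*177 = -665779/3945608 + 716234748 = 2825981550921005/3945608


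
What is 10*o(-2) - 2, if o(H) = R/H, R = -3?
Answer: 13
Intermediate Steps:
o(H) = -3/H
10*o(-2) - 2 = 10*(-3/(-2)) - 2 = 10*(-3*(-½)) - 2 = 10*(3/2) - 2 = 15 - 2 = 13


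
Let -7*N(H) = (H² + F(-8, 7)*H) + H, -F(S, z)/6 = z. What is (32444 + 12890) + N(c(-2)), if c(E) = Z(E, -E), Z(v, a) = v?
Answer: 317252/7 ≈ 45322.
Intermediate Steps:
F(S, z) = -6*z
c(E) = E
N(H) = -H²/7 + 41*H/7 (N(H) = -((H² + (-6*7)*H) + H)/7 = -((H² - 42*H) + H)/7 = -(H² - 41*H)/7 = -H²/7 + 41*H/7)
(32444 + 12890) + N(c(-2)) = (32444 + 12890) + (⅐)*(-2)*(41 - 1*(-2)) = 45334 + (⅐)*(-2)*(41 + 2) = 45334 + (⅐)*(-2)*43 = 45334 - 86/7 = 317252/7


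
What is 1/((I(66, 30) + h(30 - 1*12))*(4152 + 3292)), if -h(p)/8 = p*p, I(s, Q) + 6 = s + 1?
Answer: -1/18840764 ≈ -5.3076e-8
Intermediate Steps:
I(s, Q) = -5 + s (I(s, Q) = -6 + (s + 1) = -6 + (1 + s) = -5 + s)
h(p) = -8*p² (h(p) = -8*p*p = -8*p²)
1/((I(66, 30) + h(30 - 1*12))*(4152 + 3292)) = 1/(((-5 + 66) - 8*(30 - 1*12)²)*(4152 + 3292)) = 1/((61 - 8*(30 - 12)²)*7444) = 1/((61 - 8*18²)*7444) = 1/((61 - 8*324)*7444) = 1/((61 - 2592)*7444) = 1/(-2531*7444) = 1/(-18840764) = -1/18840764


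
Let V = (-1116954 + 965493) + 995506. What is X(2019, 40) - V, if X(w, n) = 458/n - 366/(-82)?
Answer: -692103851/820 ≈ -8.4403e+5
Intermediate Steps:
X(w, n) = 183/41 + 458/n (X(w, n) = 458/n - 366*(-1/82) = 458/n + 183/41 = 183/41 + 458/n)
V = 844045 (V = -151461 + 995506 = 844045)
X(2019, 40) - V = (183/41 + 458/40) - 1*844045 = (183/41 + 458*(1/40)) - 844045 = (183/41 + 229/20) - 844045 = 13049/820 - 844045 = -692103851/820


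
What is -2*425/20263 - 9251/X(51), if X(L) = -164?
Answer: 187313613/3323132 ≈ 56.367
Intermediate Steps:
-2*425/20263 - 9251/X(51) = -2*425/20263 - 9251/(-164) = -850*1/20263 - 9251*(-1/164) = -850/20263 + 9251/164 = 187313613/3323132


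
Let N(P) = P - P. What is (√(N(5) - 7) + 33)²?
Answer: (33 + I*√7)² ≈ 1082.0 + 174.62*I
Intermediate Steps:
N(P) = 0
(√(N(5) - 7) + 33)² = (√(0 - 7) + 33)² = (√(-7) + 33)² = (I*√7 + 33)² = (33 + I*√7)²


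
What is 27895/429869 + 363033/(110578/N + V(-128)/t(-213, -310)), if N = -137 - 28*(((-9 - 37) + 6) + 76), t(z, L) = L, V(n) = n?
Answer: -1846378321308875/489085174226 ≈ -3775.2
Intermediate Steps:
N = -1145 (N = -137 - 28*((-46 + 6) + 76) = -137 - 28*(-40 + 76) = -137 - 28*36 = -137 - 1008 = -1145)
27895/429869 + 363033/(110578/N + V(-128)/t(-213, -310)) = 27895/429869 + 363033/(110578/(-1145) - 128/(-310)) = 27895*(1/429869) + 363033/(110578*(-1/1145) - 128*(-1/310)) = 27895/429869 + 363033/(-110578/1145 + 64/155) = 27895/429869 + 363033/(-3413262/35495) = 27895/429869 + 363033*(-35495/3413262) = 27895/429869 - 4295285445/1137754 = -1846378321308875/489085174226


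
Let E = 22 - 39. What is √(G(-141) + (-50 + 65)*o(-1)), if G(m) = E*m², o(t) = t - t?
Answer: 141*I*√17 ≈ 581.36*I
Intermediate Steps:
E = -17
o(t) = 0
G(m) = -17*m²
√(G(-141) + (-50 + 65)*o(-1)) = √(-17*(-141)² + (-50 + 65)*0) = √(-17*19881 + 15*0) = √(-337977 + 0) = √(-337977) = 141*I*√17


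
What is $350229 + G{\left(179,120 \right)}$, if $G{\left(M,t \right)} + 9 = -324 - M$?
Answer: $349717$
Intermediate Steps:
$G{\left(M,t \right)} = -333 - M$ ($G{\left(M,t \right)} = -9 - \left(324 + M\right) = -333 - M$)
$350229 + G{\left(179,120 \right)} = 350229 - 512 = 349717$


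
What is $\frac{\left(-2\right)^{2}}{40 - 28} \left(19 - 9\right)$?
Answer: $\frac{10}{3} \approx 3.3333$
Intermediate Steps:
$\frac{\left(-2\right)^{2}}{40 - 28} \left(19 - 9\right) = \frac{4}{12} \cdot 10 = 4 \cdot \frac{1}{12} \cdot 10 = \frac{1}{3} \cdot 10 = \frac{10}{3}$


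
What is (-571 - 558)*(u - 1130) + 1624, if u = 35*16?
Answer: 645154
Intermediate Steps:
u = 560
(-571 - 558)*(u - 1130) + 1624 = (-571 - 558)*(560 - 1130) + 1624 = -1129*(-570) + 1624 = 643530 + 1624 = 645154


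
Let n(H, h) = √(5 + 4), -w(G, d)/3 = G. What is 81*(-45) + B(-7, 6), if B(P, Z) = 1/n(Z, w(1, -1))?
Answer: -10934/3 ≈ -3644.7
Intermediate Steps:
w(G, d) = -3*G
n(H, h) = 3 (n(H, h) = √9 = 3)
B(P, Z) = ⅓ (B(P, Z) = 1/3 = ⅓)
81*(-45) + B(-7, 6) = 81*(-45) + ⅓ = -3645 + ⅓ = -10934/3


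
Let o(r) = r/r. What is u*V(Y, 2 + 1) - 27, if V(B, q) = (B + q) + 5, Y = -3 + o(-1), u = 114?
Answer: 657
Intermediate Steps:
o(r) = 1
Y = -2 (Y = -3 + 1 = -2)
V(B, q) = 5 + B + q
u*V(Y, 2 + 1) - 27 = 114*(5 - 2 + (2 + 1)) - 27 = 114*(5 - 2 + 3) - 27 = 114*6 - 27 = 684 - 27 = 657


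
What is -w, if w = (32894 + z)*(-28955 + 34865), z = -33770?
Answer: 5177160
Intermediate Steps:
w = -5177160 (w = (32894 - 33770)*(-28955 + 34865) = -876*5910 = -5177160)
-w = -1*(-5177160) = 5177160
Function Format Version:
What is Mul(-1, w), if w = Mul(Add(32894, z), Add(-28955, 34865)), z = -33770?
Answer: 5177160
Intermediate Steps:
w = -5177160 (w = Mul(Add(32894, -33770), Add(-28955, 34865)) = Mul(-876, 5910) = -5177160)
Mul(-1, w) = Mul(-1, -5177160) = 5177160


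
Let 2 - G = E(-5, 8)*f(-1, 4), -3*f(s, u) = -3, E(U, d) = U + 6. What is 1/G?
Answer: 1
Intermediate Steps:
E(U, d) = 6 + U
f(s, u) = 1 (f(s, u) = -⅓*(-3) = 1)
G = 1 (G = 2 - (6 - 5) = 2 - 1 = 1)
1/G = 1/1 = 1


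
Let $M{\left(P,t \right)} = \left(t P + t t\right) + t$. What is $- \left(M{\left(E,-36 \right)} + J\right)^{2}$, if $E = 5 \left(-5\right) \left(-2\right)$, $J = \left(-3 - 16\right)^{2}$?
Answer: $-32041$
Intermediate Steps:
$J = 361$ ($J = \left(-19\right)^{2} = 361$)
$E = 50$ ($E = \left(-25\right) \left(-2\right) = 50$)
$M{\left(P,t \right)} = t + t^{2} + P t$ ($M{\left(P,t \right)} = \left(P t + t^{2}\right) + t = \left(t^{2} + P t\right) + t = t + t^{2} + P t$)
$- \left(M{\left(E,-36 \right)} + J\right)^{2} = - \left(- 36 \left(1 + 50 - 36\right) + 361\right)^{2} = - \left(\left(-36\right) 15 + 361\right)^{2} = - \left(-540 + 361\right)^{2} = - \left(-179\right)^{2} = \left(-1\right) 32041 = -32041$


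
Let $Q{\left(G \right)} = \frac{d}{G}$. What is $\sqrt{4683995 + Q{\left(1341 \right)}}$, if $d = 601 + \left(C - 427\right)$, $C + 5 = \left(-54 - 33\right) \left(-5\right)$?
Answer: $\frac{\sqrt{935904446951}}{447} \approx 2164.3$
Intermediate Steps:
$C = 430$ ($C = -5 + \left(-54 - 33\right) \left(-5\right) = -5 - -435 = -5 + 435 = 430$)
$d = 604$ ($d = 601 + \left(430 - 427\right) = 601 + 3 = 604$)
$Q{\left(G \right)} = \frac{604}{G}$
$\sqrt{4683995 + Q{\left(1341 \right)}} = \sqrt{4683995 + \frac{604}{1341}} = \sqrt{\frac{6281237899}{1341}} = \frac{\sqrt{935904446951}}{447}$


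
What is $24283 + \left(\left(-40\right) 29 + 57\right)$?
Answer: $23180$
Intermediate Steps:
$24283 + \left(\left(-40\right) 29 + 57\right) = 24283 + \left(-1160 + 57\right) = 24283 - 1103 = 23180$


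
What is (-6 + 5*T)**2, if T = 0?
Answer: 36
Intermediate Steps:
(-6 + 5*T)**2 = (-6 + 5*0)**2 = (-6 + 0)**2 = (-6)**2 = 36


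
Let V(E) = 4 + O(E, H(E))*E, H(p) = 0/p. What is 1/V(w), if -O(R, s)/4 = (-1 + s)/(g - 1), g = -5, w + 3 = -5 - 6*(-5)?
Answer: -3/32 ≈ -0.093750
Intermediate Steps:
w = 22 (w = -3 + (-5 - 6*(-5)) = -3 + (-5 + 30) = -3 + 25 = 22)
H(p) = 0
O(R, s) = -2/3 + 2*s/3 (O(R, s) = -4*(-1 + s)/(-5 - 1) = -4*(-1 + s)/(-6) = -4*(-1 + s)*(-1)/6 = -4*(1/6 - s/6) = -2/3 + 2*s/3)
V(E) = 4 - 2*E/3 (V(E) = 4 + (-2/3 + (2/3)*0)*E = 4 + (-2/3 + 0)*E = 4 - 2*E/3)
1/V(w) = 1/(4 - 2/3*22) = 1/(4 - 44/3) = 1/(-32/3) = -3/32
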